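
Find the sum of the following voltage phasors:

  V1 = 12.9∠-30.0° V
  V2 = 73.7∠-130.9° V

Step 1 — Convert each phasor to rectangular form:
  V1 = 12.9·(cos(-30.0°) + j·sin(-30.0°)) = 11.17 - j6.45 V
  V2 = 73.7·(cos(-130.9°) + j·sin(-130.9°)) = -48.25 - j55.71 V
Step 2 — Sum components: V_total = -37.08 - j62.16 V.
Step 3 — Convert to polar: |V_total| = 72.38 V, ∠V_total = -120.8°.

V_total = 72.38∠-120.8° V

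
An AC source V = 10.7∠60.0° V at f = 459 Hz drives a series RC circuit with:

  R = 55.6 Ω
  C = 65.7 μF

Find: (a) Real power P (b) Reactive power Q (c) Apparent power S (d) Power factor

Step 1 — Angular frequency: ω = 2π·f = 2π·459 = 2884 rad/s.
Step 2 — Component impedances:
  R: Z = R = 55.6 Ω
  C: Z = 1/(jωC) = -j/(ω·C) = 0 - j5.278 Ω
Step 3 — Series combination: Z_total = R + C = 55.6 - j5.278 Ω = 55.85∠-5.4° Ω.
Step 4 — Source phasor: V = 10.7∠60.0° V = 5.35 + j9.266 V.
Step 5 — Current: I = V / Z = 0.07969 + j0.1742 A = 0.1916∠65.4° A.
Step 6 — Complex power: S = V·I* = 2.041 - j0.1937 VA.
Step 7 — Real power: P = Re(S) = 2.041 W.
Step 8 — Reactive power: Q = Im(S) = -0.1937 VAR.
Step 9 — Apparent power: |S| = 2.05 VA.
Step 10 — Power factor: PF = P/|S| = 0.9955 (leading).

(a) P = 2.041 W  (b) Q = -0.1937 VAR  (c) S = 2.05 VA  (d) PF = 0.9955 (leading)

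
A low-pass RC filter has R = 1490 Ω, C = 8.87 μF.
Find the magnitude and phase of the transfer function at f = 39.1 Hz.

Step 1 — Angular frequency: ω = 2π·39.1 = 245.7 rad/s.
Step 2 — Transfer function: H(jω) = 1/(1 + jωRC).
Step 3 — Denominator: 1 + jωRC = 1 + j·245.7·1490·8.87e-06 = 1 + j3.247.
Step 4 — H = 0.08664 - j0.2813.
Step 5 — Magnitude: |H| = 0.2943 (-10.6 dB); phase: φ = -72.9°.

|H| = 0.2943 (-10.6 dB), φ = -72.9°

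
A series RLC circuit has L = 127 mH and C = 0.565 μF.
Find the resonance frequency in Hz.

Step 1 — Resonance condition Im(Z)=0 gives ω₀ = 1/√(LC).
Step 2 — ω₀ = 1/√(0.127·5.65e-07) = 3733 rad/s.
Step 3 — f₀ = ω₀/(2π) = 594.1 Hz.

f₀ = 594.1 Hz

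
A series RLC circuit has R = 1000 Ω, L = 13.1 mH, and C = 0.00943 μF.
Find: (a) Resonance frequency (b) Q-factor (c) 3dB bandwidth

Step 1 — Resonance: ω₀ = 1/√(LC) = 1/√(0.0131·9.43e-09) = 8.997e+04 rad/s.
Step 2 — f₀ = ω₀/(2π) = 1.432e+04 Hz.
Step 3 — Series Q: Q = ω₀L/R = 8.997e+04·0.0131/1000 = 1.179.
Step 4 — Bandwidth: Δω = ω₀/Q = 7.634e+04 rad/s; BW = Δω/(2π) = 1.215e+04 Hz.

(a) f₀ = 1.432e+04 Hz  (b) Q = 1.179  (c) BW = 1.215e+04 Hz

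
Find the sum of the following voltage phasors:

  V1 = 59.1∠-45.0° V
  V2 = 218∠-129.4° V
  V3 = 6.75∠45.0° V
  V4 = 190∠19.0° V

Step 1 — Convert each phasor to rectangular form:
  V1 = 59.1·(cos(-45.0°) + j·sin(-45.0°)) = 41.79 - j41.79 V
  V2 = 218·(cos(-129.4°) + j·sin(-129.4°)) = -138.4 - j168.5 V
  V3 = 6.75·(cos(45.0°) + j·sin(45.0°)) = 4.773 + j4.773 V
  V4 = 190·(cos(19.0°) + j·sin(19.0°)) = 179.6 + j61.86 V
Step 2 — Sum components: V_total = 87.84 - j143.6 V.
Step 3 — Convert to polar: |V_total| = 168.3 V, ∠V_total = -58.5°.

V_total = 168.3∠-58.5° V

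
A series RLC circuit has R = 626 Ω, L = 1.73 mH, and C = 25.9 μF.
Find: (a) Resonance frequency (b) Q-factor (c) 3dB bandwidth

Step 1 — Resonance: ω₀ = 1/√(LC) = 1/√(0.00173·2.59e-05) = 4724 rad/s.
Step 2 — f₀ = ω₀/(2π) = 751.9 Hz.
Step 3 — Series Q: Q = ω₀L/R = 4724·0.00173/626 = 0.01306.
Step 4 — Bandwidth: Δω = ω₀/Q = 3.618e+05 rad/s; BW = Δω/(2π) = 5.759e+04 Hz.

(a) f₀ = 751.9 Hz  (b) Q = 0.01306  (c) BW = 5.759e+04 Hz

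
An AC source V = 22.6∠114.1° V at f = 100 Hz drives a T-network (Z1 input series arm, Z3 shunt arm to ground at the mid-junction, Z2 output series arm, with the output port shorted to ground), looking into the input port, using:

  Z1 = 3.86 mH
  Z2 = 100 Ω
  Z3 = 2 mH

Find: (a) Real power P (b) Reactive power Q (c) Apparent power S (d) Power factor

Step 1 — Angular frequency: ω = 2π·f = 2π·100 = 628.3 rad/s.
Step 2 — Component impedances:
  Z1: Z = jωL = j·628.3·0.00386 = 0 + j2.425 Ω
  Z2: Z = R = 100 Ω
  Z3: Z = jωL = j·628.3·0.002 = 0 + j1.257 Ω
Step 3 — With the output port shorted to ground, the output series arm Z2 runs from the junction to ground; the shunt arm Z3 also runs from the junction to ground. They appear in parallel: Z3 || Z2 = 0.01579 + j1.256 Ω.
Step 4 — Series with input arm Z1: Z_in = Z1 + (Z3 || Z2) = 0.01579 + j3.682 Ω = 3.682∠89.8° Ω.
Step 5 — Source phasor: V = 22.6∠114.1° V = -9.228 + j20.63 V.
Step 6 — Current: I = V / Z = 5.592 + j2.53 A = 6.138∠24.3° A.
Step 7 — Complex power: S = V·I* = 0.5949 + j138.7 VA.
Step 8 — Real power: P = Re(S) = 0.5949 W.
Step 9 — Reactive power: Q = Im(S) = 138.7 VAR.
Step 10 — Apparent power: |S| = 138.7 VA.
Step 11 — Power factor: PF = P/|S| = 0.004288 (lagging).

(a) P = 0.5949 W  (b) Q = 138.7 VAR  (c) S = 138.7 VA  (d) PF = 0.004288 (lagging)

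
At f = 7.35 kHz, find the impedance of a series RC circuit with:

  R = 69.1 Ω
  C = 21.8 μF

Step 1 — Angular frequency: ω = 2π·f = 2π·7350 = 4.618e+04 rad/s.
Step 2 — Component impedances:
  R: Z = R = 69.1 Ω
  C: Z = 1/(jωC) = -j/(ω·C) = 0 - j0.9933 Ω
Step 3 — Series combination: Z_total = R + C = 69.1 - j0.9933 Ω = 69.11∠-0.8° Ω.

Z = 69.1 - j0.9933 Ω = 69.11∠-0.8° Ω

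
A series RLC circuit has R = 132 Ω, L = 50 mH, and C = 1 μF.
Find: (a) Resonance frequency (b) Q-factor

Step 1 — Resonance condition Im(Z)=0 gives ω₀ = 1/√(LC).
Step 2 — ω₀ = 1/√(0.05·1e-06) = 4472 rad/s.
Step 3 — f₀ = ω₀/(2π) = 711.8 Hz.
Step 4 — Series Q: Q = ω₀L/R = 4472·0.05/132 = 1.694.

(a) f₀ = 711.8 Hz  (b) Q = 1.694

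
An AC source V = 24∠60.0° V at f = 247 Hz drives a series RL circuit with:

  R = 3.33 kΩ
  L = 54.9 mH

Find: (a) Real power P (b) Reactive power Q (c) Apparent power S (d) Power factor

Step 1 — Angular frequency: ω = 2π·f = 2π·247 = 1552 rad/s.
Step 2 — Component impedances:
  R: Z = R = 3330 Ω
  L: Z = jωL = j·1552·0.0549 = 0 + j85.2 Ω
Step 3 — Series combination: Z_total = R + L = 3330 + j85.2 Ω = 3331∠1.5° Ω.
Step 4 — Source phasor: V = 24∠60.0° V = 12 + j20.78 V.
Step 5 — Current: I = V / Z = 0.003761 + j0.006145 A = 0.007205∠58.5° A.
Step 6 — Complex power: S = V·I* = 0.1729 + j0.004423 VA.
Step 7 — Real power: P = Re(S) = 0.1729 W.
Step 8 — Reactive power: Q = Im(S) = 0.004423 VAR.
Step 9 — Apparent power: |S| = 0.1729 VA.
Step 10 — Power factor: PF = P/|S| = 0.9997 (lagging).

(a) P = 0.1729 W  (b) Q = 0.004423 VAR  (c) S = 0.1729 VA  (d) PF = 0.9997 (lagging)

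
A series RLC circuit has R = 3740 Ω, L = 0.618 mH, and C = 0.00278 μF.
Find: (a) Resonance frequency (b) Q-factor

Step 1 — Resonance condition Im(Z)=0 gives ω₀ = 1/√(LC).
Step 2 — ω₀ = 1/√(0.000618·2.78e-09) = 7.629e+05 rad/s.
Step 3 — f₀ = ω₀/(2π) = 1.214e+05 Hz.
Step 4 — Series Q: Q = ω₀L/R = 7.629e+05·0.000618/3740 = 0.1261.

(a) f₀ = 1.214e+05 Hz  (b) Q = 0.1261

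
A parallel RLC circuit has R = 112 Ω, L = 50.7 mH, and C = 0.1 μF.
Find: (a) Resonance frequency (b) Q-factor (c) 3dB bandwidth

Step 1 — Resonance: ω₀ = 1/√(LC) = 1/√(0.0507·1e-07) = 1.404e+04 rad/s.
Step 2 — f₀ = ω₀/(2π) = 2235 Hz.
Step 3 — Parallel Q: Q = R/(ω₀L) = 112/(1.404e+04·0.0507) = 0.1573.
Step 4 — Bandwidth: Δω = ω₀/Q = 8.929e+04 rad/s; BW = Δω/(2π) = 1.421e+04 Hz.

(a) f₀ = 2235 Hz  (b) Q = 0.1573  (c) BW = 1.421e+04 Hz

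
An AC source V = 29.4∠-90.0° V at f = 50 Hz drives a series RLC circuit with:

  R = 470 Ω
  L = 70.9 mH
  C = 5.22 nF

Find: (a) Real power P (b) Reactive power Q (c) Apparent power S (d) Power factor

Step 1 — Angular frequency: ω = 2π·f = 2π·50 = 314.2 rad/s.
Step 2 — Component impedances:
  R: Z = R = 470 Ω
  L: Z = jωL = j·314.2·0.0709 = 0 + j22.27 Ω
  C: Z = 1/(jωC) = -j/(ω·C) = 0 - j6.098e+05 Ω
Step 3 — Series combination: Z_total = R + L + C = 470 - j6.098e+05 Ω = 6.098e+05∠-90.0° Ω.
Step 4 — Source phasor: V = 29.4∠-90.0° V = 0 - j29.4 V.
Step 5 — Current: I = V / Z = 4.822e-05 - j3.716e-08 A = 4.822e-05∠-0.0° A.
Step 6 — Complex power: S = V·I* = 1.093e-06 - j0.001418 VA.
Step 7 — Real power: P = Re(S) = 1.093e-06 W.
Step 8 — Reactive power: Q = Im(S) = -0.001418 VAR.
Step 9 — Apparent power: |S| = 0.001418 VA.
Step 10 — Power factor: PF = P/|S| = 0.0007708 (leading).

(a) P = 1.093e-06 W  (b) Q = -0.001418 VAR  (c) S = 0.001418 VA  (d) PF = 0.0007708 (leading)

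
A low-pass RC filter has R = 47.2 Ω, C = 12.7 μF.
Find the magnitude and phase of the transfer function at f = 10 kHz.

Step 1 — Angular frequency: ω = 2π·1e+04 = 6.283e+04 rad/s.
Step 2 — Transfer function: H(jω) = 1/(1 + jωRC).
Step 3 — Denominator: 1 + jωRC = 1 + j·6.283e+04·47.2·1.27e-05 = 1 + j37.66.
Step 4 — H = 0.0007044 - j0.02653.
Step 5 — Magnitude: |H| = 0.02654 (-31.5 dB); phase: φ = -88.5°.

|H| = 0.02654 (-31.5 dB), φ = -88.5°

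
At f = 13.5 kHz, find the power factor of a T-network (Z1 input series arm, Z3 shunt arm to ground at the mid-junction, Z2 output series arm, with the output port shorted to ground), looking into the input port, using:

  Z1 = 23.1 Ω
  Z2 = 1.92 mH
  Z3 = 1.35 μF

Step 1 — Angular frequency: ω = 2π·f = 2π·1.35e+04 = 8.482e+04 rad/s.
Step 2 — Component impedances:
  Z1: Z = R = 23.1 Ω
  Z2: Z = jωL = j·8.482e+04·0.00192 = 0 + j162.9 Ω
  Z3: Z = 1/(jωC) = -j/(ω·C) = 0 - j8.733 Ω
Step 3 — With the output port shorted to ground, the output series arm Z2 runs from the junction to ground; the shunt arm Z3 also runs from the junction to ground. They appear in parallel: Z3 || Z2 = 0 - j9.228 Ω.
Step 4 — Series with input arm Z1: Z_in = Z1 + (Z3 || Z2) = 23.1 - j9.228 Ω = 24.87∠-21.8° Ω.
Step 5 — Power factor: PF = cos(φ) = Re(Z)/|Z| = 23.1/24.875 = 0.9286.
Step 6 — Type: Im(Z) = -9.228 ⇒ leading (phase φ = -21.8°).

PF = 0.9286 (leading, φ = -21.8°)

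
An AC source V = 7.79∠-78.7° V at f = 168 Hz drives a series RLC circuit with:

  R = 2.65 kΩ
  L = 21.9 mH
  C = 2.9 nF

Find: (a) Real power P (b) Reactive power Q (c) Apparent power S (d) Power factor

Step 1 — Angular frequency: ω = 2π·f = 2π·168 = 1056 rad/s.
Step 2 — Component impedances:
  R: Z = R = 2650 Ω
  L: Z = jωL = j·1056·0.0219 = 0 + j23.12 Ω
  C: Z = 1/(jωC) = -j/(ω·C) = 0 - j3.267e+05 Ω
Step 3 — Series combination: Z_total = R + L + C = 2650 - j3.266e+05 Ω = 3.267e+05∠-89.5° Ω.
Step 4 — Source phasor: V = 7.79∠-78.7° V = 1.526 - j7.639 V.
Step 5 — Current: I = V / Z = 2.342e-05 + j4.483e-06 A = 2.385e-05∠10.8° A.
Step 6 — Complex power: S = V·I* = 1.507e-06 - j0.0001858 VA.
Step 7 — Real power: P = Re(S) = 1.507e-06 W.
Step 8 — Reactive power: Q = Im(S) = -0.0001858 VAR.
Step 9 — Apparent power: |S| = 0.0001858 VA.
Step 10 — Power factor: PF = P/|S| = 0.008112 (leading).

(a) P = 1.507e-06 W  (b) Q = -0.0001858 VAR  (c) S = 0.0001858 VA  (d) PF = 0.008112 (leading)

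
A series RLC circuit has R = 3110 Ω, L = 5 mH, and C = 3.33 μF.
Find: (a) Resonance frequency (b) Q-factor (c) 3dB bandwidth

Step 1 — Resonance: ω₀ = 1/√(LC) = 1/√(0.005·3.33e-06) = 7750 rad/s.
Step 2 — f₀ = ω₀/(2π) = 1233 Hz.
Step 3 — Series Q: Q = ω₀L/R = 7750·0.005/3110 = 0.01246.
Step 4 — Bandwidth: Δω = ω₀/Q = 6.22e+05 rad/s; BW = Δω/(2π) = 9.899e+04 Hz.

(a) f₀ = 1233 Hz  (b) Q = 0.01246  (c) BW = 9.899e+04 Hz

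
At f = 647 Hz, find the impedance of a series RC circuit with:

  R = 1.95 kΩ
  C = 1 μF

Step 1 — Angular frequency: ω = 2π·f = 2π·647 = 4065 rad/s.
Step 2 — Component impedances:
  R: Z = R = 1950 Ω
  C: Z = 1/(jωC) = -j/(ω·C) = 0 - j246 Ω
Step 3 — Series combination: Z_total = R + C = 1950 - j246 Ω = 1965∠-7.2° Ω.

Z = 1950 - j246 Ω = 1965∠-7.2° Ω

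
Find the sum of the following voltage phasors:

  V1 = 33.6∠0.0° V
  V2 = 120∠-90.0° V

Step 1 — Convert each phasor to rectangular form:
  V1 = 33.6·(cos(0.0°) + j·sin(0.0°)) = 33.6 V
  V2 = 120·(cos(-90.0°) + j·sin(-90.0°)) = 0 - j120 V
Step 2 — Sum components: V_total = 33.6 - j120 V.
Step 3 — Convert to polar: |V_total| = 124.6 V, ∠V_total = -74.4°.

V_total = 124.6∠-74.4° V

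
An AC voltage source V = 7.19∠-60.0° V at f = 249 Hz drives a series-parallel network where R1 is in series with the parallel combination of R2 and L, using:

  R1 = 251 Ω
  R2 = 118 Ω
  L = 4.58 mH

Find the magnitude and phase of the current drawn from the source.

Step 1 — Angular frequency: ω = 2π·f = 2π·249 = 1565 rad/s.
Step 2 — Component impedances:
  R1: Z = R = 251 Ω
  R2: Z = R = 118 Ω
  L: Z = jωL = j·1565·0.00458 = 0 + j7.165 Ω
Step 3 — Parallel branch: R2 || L = 1/(1/R2 + 1/L) = 0.4335 + j7.139 Ω.
Step 4 — Series with R1: Z_total = R1 + (R2 || L) = 251.4 + j7.139 Ω = 251.5∠1.6° Ω.
Step 5 — Source phasor: V = 7.19∠-60.0° V = 3.595 - j6.227 V.
Step 6 — Ohm's law: I = V / Z_total = (3.595 - j6.227) / (251.4 + j7.139) = 0.01358 - j0.02515 A.
Step 7 — Convert to polar: |I| = 0.02858 A, ∠I = -61.6°.

I = 0.02858∠-61.6° A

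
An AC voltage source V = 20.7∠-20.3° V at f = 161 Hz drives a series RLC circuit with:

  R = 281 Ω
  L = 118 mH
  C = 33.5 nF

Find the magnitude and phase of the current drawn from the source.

Step 1 — Angular frequency: ω = 2π·f = 2π·161 = 1012 rad/s.
Step 2 — Component impedances:
  R: Z = R = 281 Ω
  L: Z = jωL = j·1012·0.118 = 0 + j119.4 Ω
  C: Z = 1/(jωC) = -j/(ω·C) = 0 - j2.951e+04 Ω
Step 3 — Series combination: Z_total = R + L + C = 281 - j2.939e+04 Ω = 2.939e+04∠-89.5° Ω.
Step 4 — Source phasor: V = 20.7∠-20.3° V = 19.41 - j7.182 V.
Step 5 — Ohm's law: I = V / Z_total = (19.41 - j7.182) / (281 - j2.939e+04) = 0.0002507 + j0.0006582 A.
Step 6 — Convert to polar: |I| = 0.0007043 A, ∠I = 69.2°.

I = 0.0007043∠69.2° A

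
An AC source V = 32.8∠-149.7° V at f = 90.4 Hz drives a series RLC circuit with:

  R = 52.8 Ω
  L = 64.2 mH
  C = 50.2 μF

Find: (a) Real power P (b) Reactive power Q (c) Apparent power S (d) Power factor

Step 1 — Angular frequency: ω = 2π·f = 2π·90.4 = 568 rad/s.
Step 2 — Component impedances:
  R: Z = R = 52.8 Ω
  L: Z = jωL = j·568·0.0642 = 0 + j36.47 Ω
  C: Z = 1/(jωC) = -j/(ω·C) = 0 - j35.07 Ω
Step 3 — Series combination: Z_total = R + L + C = 52.8 + j1.395 Ω = 52.82∠1.5° Ω.
Step 4 — Source phasor: V = 32.8∠-149.7° V = -28.32 - j16.55 V.
Step 5 — Current: I = V / Z = -0.5443 - j0.299 A = 0.621∠-151.2° A.
Step 6 — Complex power: S = V·I* = 20.36 + j0.5378 VA.
Step 7 — Real power: P = Re(S) = 20.36 W.
Step 8 — Reactive power: Q = Im(S) = 0.5378 VAR.
Step 9 — Apparent power: |S| = 20.37 VA.
Step 10 — Power factor: PF = P/|S| = 0.9997 (lagging).

(a) P = 20.36 W  (b) Q = 0.5378 VAR  (c) S = 20.37 VA  (d) PF = 0.9997 (lagging)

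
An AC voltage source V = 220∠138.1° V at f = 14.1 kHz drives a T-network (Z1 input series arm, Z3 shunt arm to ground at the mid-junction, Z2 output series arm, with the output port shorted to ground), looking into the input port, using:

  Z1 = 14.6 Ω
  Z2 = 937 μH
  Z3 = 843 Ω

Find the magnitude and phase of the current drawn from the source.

Step 1 — Angular frequency: ω = 2π·f = 2π·1.41e+04 = 8.859e+04 rad/s.
Step 2 — Component impedances:
  Z1: Z = R = 14.6 Ω
  Z2: Z = jωL = j·8.859e+04·0.000937 = 0 + j83.01 Ω
  Z3: Z = R = 843 Ω
Step 3 — With the output port shorted to ground, the output series arm Z2 runs from the junction to ground; the shunt arm Z3 also runs from the junction to ground. They appear in parallel: Z3 || Z2 = 8.096 + j82.21 Ω.
Step 4 — Series with input arm Z1: Z_in = Z1 + (Z3 || Z2) = 22.7 + j82.21 Ω = 85.29∠74.6° Ω.
Step 5 — Source phasor: V = 220∠138.1° V = -163.7 + j146.9 V.
Step 6 — Ohm's law: I = V / Z_total = (-163.7 + j146.9) / (22.7 + j82.21) = 1.15 + j2.309 A.
Step 7 — Convert to polar: |I| = 2.579 A, ∠I = 63.5°.

I = 2.579∠63.5° A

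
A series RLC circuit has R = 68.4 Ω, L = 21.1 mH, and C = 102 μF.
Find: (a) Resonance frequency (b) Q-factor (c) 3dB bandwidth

Step 1 — Resonance condition Im(Z)=0 gives ω₀ = 1/√(LC).
Step 2 — ω₀ = 1/√(0.0211·0.000102) = 681.6 rad/s.
Step 3 — f₀ = ω₀/(2π) = 108.5 Hz.
Step 4 — Series Q: Q = ω₀L/R = 681.6·0.0211/68.4 = 0.2103.
Step 5 — 3dB bandwidth: Δω = ω₀/Q = 3242 rad/s; BW = Δω/(2π) = 515.9 Hz.

(a) f₀ = 108.5 Hz  (b) Q = 0.2103  (c) BW = 515.9 Hz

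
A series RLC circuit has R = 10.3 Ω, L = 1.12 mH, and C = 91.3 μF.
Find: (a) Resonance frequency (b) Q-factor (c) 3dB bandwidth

Step 1 — Resonance condition Im(Z)=0 gives ω₀ = 1/√(LC).
Step 2 — ω₀ = 1/√(0.00112·9.13e-05) = 3127 rad/s.
Step 3 — f₀ = ω₀/(2π) = 497.7 Hz.
Step 4 — Series Q: Q = ω₀L/R = 3127·0.00112/10.3 = 0.34.
Step 5 — 3dB bandwidth: Δω = ω₀/Q = 9196 rad/s; BW = Δω/(2π) = 1464 Hz.

(a) f₀ = 497.7 Hz  (b) Q = 0.34  (c) BW = 1464 Hz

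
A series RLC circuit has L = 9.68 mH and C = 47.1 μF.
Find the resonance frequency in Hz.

Step 1 — Resonance condition Im(Z)=0 gives ω₀ = 1/√(LC).
Step 2 — ω₀ = 1/√(0.00968·4.71e-05) = 1481 rad/s.
Step 3 — f₀ = ω₀/(2π) = 235.7 Hz.

f₀ = 235.7 Hz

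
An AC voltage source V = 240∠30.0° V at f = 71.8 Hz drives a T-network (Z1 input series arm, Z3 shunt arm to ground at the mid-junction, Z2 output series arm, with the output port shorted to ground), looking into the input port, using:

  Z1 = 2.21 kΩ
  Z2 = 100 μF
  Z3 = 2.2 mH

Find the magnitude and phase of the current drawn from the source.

Step 1 — Angular frequency: ω = 2π·f = 2π·71.8 = 451.1 rad/s.
Step 2 — Component impedances:
  Z1: Z = R = 2210 Ω
  Z2: Z = 1/(jωC) = -j/(ω·C) = 0 - j22.17 Ω
  Z3: Z = jωL = j·451.1·0.0022 = 0 + j0.9925 Ω
Step 3 — With the output port shorted to ground, the output series arm Z2 runs from the junction to ground; the shunt arm Z3 also runs from the junction to ground. They appear in parallel: Z3 || Z2 = 0 + j1.039 Ω.
Step 4 — Series with input arm Z1: Z_in = Z1 + (Z3 || Z2) = 2210 + j1.039 Ω = 2210∠0.0° Ω.
Step 5 — Source phasor: V = 240∠30.0° V = 207.8 + j120 V.
Step 6 — Ohm's law: I = V / Z_total = (207.8 + j120) / (2210 + j1.039) = 0.09407 + j0.05425 A.
Step 7 — Convert to polar: |I| = 0.1086 A, ∠I = 30.0°.

I = 0.1086∠30.0° A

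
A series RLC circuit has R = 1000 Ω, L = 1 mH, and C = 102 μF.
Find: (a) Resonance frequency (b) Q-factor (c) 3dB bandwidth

Step 1 — Resonance condition Im(Z)=0 gives ω₀ = 1/√(LC).
Step 2 — ω₀ = 1/√(0.001·0.000102) = 3131 rad/s.
Step 3 — f₀ = ω₀/(2π) = 498.3 Hz.
Step 4 — Series Q: Q = ω₀L/R = 3131·0.001/1000 = 0.003131.
Step 5 — 3dB bandwidth: Δω = ω₀/Q = 1e+06 rad/s; BW = Δω/(2π) = 1.592e+05 Hz.

(a) f₀ = 498.3 Hz  (b) Q = 0.003131  (c) BW = 1.592e+05 Hz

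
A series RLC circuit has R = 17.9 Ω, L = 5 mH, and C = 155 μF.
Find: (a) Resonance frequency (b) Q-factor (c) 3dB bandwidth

Step 1 — Resonance: ω₀ = 1/√(LC) = 1/√(0.005·0.000155) = 1136 rad/s.
Step 2 — f₀ = ω₀/(2π) = 180.8 Hz.
Step 3 — Series Q: Q = ω₀L/R = 1136·0.005/17.9 = 0.3173.
Step 4 — Bandwidth: Δω = ω₀/Q = 3580 rad/s; BW = Δω/(2π) = 569.8 Hz.

(a) f₀ = 180.8 Hz  (b) Q = 0.3173  (c) BW = 569.8 Hz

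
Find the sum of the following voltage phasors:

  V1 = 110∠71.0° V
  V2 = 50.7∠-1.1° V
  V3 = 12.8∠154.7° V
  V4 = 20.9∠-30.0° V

Step 1 — Convert each phasor to rectangular form:
  V1 = 110·(cos(71.0°) + j·sin(71.0°)) = 35.81 + j104 V
  V2 = 50.7·(cos(-1.1°) + j·sin(-1.1°)) = 50.69 - j0.9733 V
  V3 = 12.8·(cos(154.7°) + j·sin(154.7°)) = -11.57 + j5.47 V
  V4 = 20.9·(cos(-30.0°) + j·sin(-30.0°)) = 18.1 - j10.45 V
Step 2 — Sum components: V_total = 93.03 + j98.05 V.
Step 3 — Convert to polar: |V_total| = 135.2 V, ∠V_total = 46.5°.

V_total = 135.2∠46.5° V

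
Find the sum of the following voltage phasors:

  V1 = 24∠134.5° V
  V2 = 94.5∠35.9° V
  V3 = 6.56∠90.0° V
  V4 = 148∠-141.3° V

Step 1 — Convert each phasor to rectangular form:
  V1 = 24·(cos(134.5°) + j·sin(134.5°)) = -16.82 + j17.12 V
  V2 = 94.5·(cos(35.9°) + j·sin(35.9°)) = 76.55 + j55.41 V
  V3 = 6.56·(cos(90.0°) + j·sin(90.0°)) = 0 + j6.56 V
  V4 = 148·(cos(-141.3°) + j·sin(-141.3°)) = -115.5 - j92.54 V
Step 2 — Sum components: V_total = -55.78 - j13.45 V.
Step 3 — Convert to polar: |V_total| = 57.37 V, ∠V_total = -166.4°.

V_total = 57.37∠-166.4° V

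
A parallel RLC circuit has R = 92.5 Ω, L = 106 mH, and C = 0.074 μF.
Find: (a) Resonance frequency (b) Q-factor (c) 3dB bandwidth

Step 1 — Resonance: ω₀ = 1/√(LC) = 1/√(0.106·7.4e-08) = 1.129e+04 rad/s.
Step 2 — f₀ = ω₀/(2π) = 1797 Hz.
Step 3 — Parallel Q: Q = R/(ω₀L) = 92.5/(1.129e+04·0.106) = 0.07729.
Step 4 — Bandwidth: Δω = ω₀/Q = 1.461e+05 rad/s; BW = Δω/(2π) = 2.325e+04 Hz.

(a) f₀ = 1797 Hz  (b) Q = 0.07729  (c) BW = 2.325e+04 Hz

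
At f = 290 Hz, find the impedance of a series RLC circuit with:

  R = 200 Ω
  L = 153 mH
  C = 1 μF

Step 1 — Angular frequency: ω = 2π·f = 2π·290 = 1822 rad/s.
Step 2 — Component impedances:
  R: Z = R = 200 Ω
  L: Z = jωL = j·1822·0.153 = 0 + j278.8 Ω
  C: Z = 1/(jωC) = -j/(ω·C) = 0 - j548.8 Ω
Step 3 — Series combination: Z_total = R + L + C = 200 - j270 Ω = 336∠-53.5° Ω.

Z = 200 - j270 Ω = 336∠-53.5° Ω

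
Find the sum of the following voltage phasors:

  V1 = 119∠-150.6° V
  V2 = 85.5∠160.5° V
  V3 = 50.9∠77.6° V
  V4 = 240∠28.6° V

Step 1 — Convert each phasor to rectangular form:
  V1 = 119·(cos(-150.6°) + j·sin(-150.6°)) = -103.7 - j58.42 V
  V2 = 85.5·(cos(160.5°) + j·sin(160.5°)) = -80.6 + j28.54 V
  V3 = 50.9·(cos(77.6°) + j·sin(77.6°)) = 10.93 + j49.71 V
  V4 = 240·(cos(28.6°) + j·sin(28.6°)) = 210.7 + j114.9 V
Step 2 — Sum components: V_total = 37.38 + j134.7 V.
Step 3 — Convert to polar: |V_total| = 139.8 V, ∠V_total = 74.5°.

V_total = 139.8∠74.5° V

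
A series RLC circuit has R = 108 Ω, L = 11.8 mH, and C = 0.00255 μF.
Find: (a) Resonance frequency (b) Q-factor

Step 1 — Resonance condition Im(Z)=0 gives ω₀ = 1/√(LC).
Step 2 — ω₀ = 1/√(0.0118·2.55e-09) = 1.823e+05 rad/s.
Step 3 — f₀ = ω₀/(2π) = 2.901e+04 Hz.
Step 4 — Series Q: Q = ω₀L/R = 1.823e+05·0.0118/108 = 19.92.

(a) f₀ = 2.901e+04 Hz  (b) Q = 19.92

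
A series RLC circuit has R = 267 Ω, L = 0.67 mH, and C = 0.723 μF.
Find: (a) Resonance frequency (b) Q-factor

Step 1 — Resonance condition Im(Z)=0 gives ω₀ = 1/√(LC).
Step 2 — ω₀ = 1/√(0.00067·7.23e-07) = 4.544e+04 rad/s.
Step 3 — f₀ = ω₀/(2π) = 7231 Hz.
Step 4 — Series Q: Q = ω₀L/R = 4.544e+04·0.00067/267 = 0.114.

(a) f₀ = 7231 Hz  (b) Q = 0.114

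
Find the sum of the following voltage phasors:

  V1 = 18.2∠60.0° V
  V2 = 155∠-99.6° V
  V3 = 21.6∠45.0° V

Step 1 — Convert each phasor to rectangular form:
  V1 = 18.2·(cos(60.0°) + j·sin(60.0°)) = 9.1 + j15.76 V
  V2 = 155·(cos(-99.6°) + j·sin(-99.6°)) = -25.85 - j152.8 V
  V3 = 21.6·(cos(45.0°) + j·sin(45.0°)) = 15.27 + j15.27 V
Step 2 — Sum components: V_total = -1.476 - j121.8 V.
Step 3 — Convert to polar: |V_total| = 121.8 V, ∠V_total = -90.7°.

V_total = 121.8∠-90.7° V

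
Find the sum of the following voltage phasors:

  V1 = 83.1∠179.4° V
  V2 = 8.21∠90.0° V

Step 1 — Convert each phasor to rectangular form:
  V1 = 83.1·(cos(179.4°) + j·sin(179.4°)) = -83.1 + j0.8702 V
  V2 = 8.21·(cos(90.0°) + j·sin(90.0°)) = 0 + j8.21 V
Step 2 — Sum components: V_total = -83.1 + j9.08 V.
Step 3 — Convert to polar: |V_total| = 83.59 V, ∠V_total = 173.8°.

V_total = 83.59∠173.8° V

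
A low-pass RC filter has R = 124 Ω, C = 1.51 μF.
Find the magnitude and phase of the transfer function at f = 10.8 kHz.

Step 1 — Angular frequency: ω = 2π·1.08e+04 = 6.786e+04 rad/s.
Step 2 — Transfer function: H(jω) = 1/(1 + jωRC).
Step 3 — Denominator: 1 + jωRC = 1 + j·6.786e+04·124·1.51e-06 = 1 + j12.71.
Step 4 — H = 0.006156 - j0.07822.
Step 5 — Magnitude: |H| = 0.07846 (-22.1 dB); phase: φ = -85.5°.

|H| = 0.07846 (-22.1 dB), φ = -85.5°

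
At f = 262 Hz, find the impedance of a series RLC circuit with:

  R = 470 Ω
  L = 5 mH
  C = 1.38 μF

Step 1 — Angular frequency: ω = 2π·f = 2π·262 = 1646 rad/s.
Step 2 — Component impedances:
  R: Z = R = 470 Ω
  L: Z = jωL = j·1646·0.005 = 0 + j8.231 Ω
  C: Z = 1/(jωC) = -j/(ω·C) = 0 - j440.2 Ω
Step 3 — Series combination: Z_total = R + L + C = 470 - j432 Ω = 638.3∠-42.6° Ω.

Z = 470 - j432 Ω = 638.3∠-42.6° Ω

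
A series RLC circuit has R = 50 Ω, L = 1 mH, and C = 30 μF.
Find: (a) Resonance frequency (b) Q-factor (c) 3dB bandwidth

Step 1 — Resonance condition Im(Z)=0 gives ω₀ = 1/√(LC).
Step 2 — ω₀ = 1/√(0.001·3e-05) = 5774 rad/s.
Step 3 — f₀ = ω₀/(2π) = 918.9 Hz.
Step 4 — Series Q: Q = ω₀L/R = 5774·0.001/50 = 0.1155.
Step 5 — 3dB bandwidth: Δω = ω₀/Q = 5e+04 rad/s; BW = Δω/(2π) = 7958 Hz.

(a) f₀ = 918.9 Hz  (b) Q = 0.1155  (c) BW = 7958 Hz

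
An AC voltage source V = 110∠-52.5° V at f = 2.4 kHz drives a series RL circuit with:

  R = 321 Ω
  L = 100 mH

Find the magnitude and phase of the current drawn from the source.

Step 1 — Angular frequency: ω = 2π·f = 2π·2400 = 1.508e+04 rad/s.
Step 2 — Component impedances:
  R: Z = R = 321 Ω
  L: Z = jωL = j·1.508e+04·0.1 = 0 + j1508 Ω
Step 3 — Series combination: Z_total = R + L = 321 + j1508 Ω = 1542∠78.0° Ω.
Step 4 — Source phasor: V = 110∠-52.5° V = 66.96 - j87.27 V.
Step 5 — Ohm's law: I = V / Z_total = (66.96 - j87.27) / (321 + j1508) = -0.04632 - j0.05427 A.
Step 6 — Convert to polar: |I| = 0.07135 A, ∠I = -130.5°.

I = 0.07135∠-130.5° A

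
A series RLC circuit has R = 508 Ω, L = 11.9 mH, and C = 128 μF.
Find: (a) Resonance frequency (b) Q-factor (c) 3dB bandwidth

Step 1 — Resonance: ω₀ = 1/√(LC) = 1/√(0.0119·0.000128) = 810.3 rad/s.
Step 2 — f₀ = ω₀/(2π) = 129 Hz.
Step 3 — Series Q: Q = ω₀L/R = 810.3·0.0119/508 = 0.01898.
Step 4 — Bandwidth: Δω = ω₀/Q = 4.269e+04 rad/s; BW = Δω/(2π) = 6794 Hz.

(a) f₀ = 129 Hz  (b) Q = 0.01898  (c) BW = 6794 Hz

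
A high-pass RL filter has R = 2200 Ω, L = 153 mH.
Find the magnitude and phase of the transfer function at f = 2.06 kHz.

Step 1 — Angular frequency: ω = 2π·2060 = 1.294e+04 rad/s.
Step 2 — Transfer function: H(jω) = jωL/(R + jωL).
Step 3 — Numerator jωL = j·1980; denominator R + jωL = 2200 + j1980.
Step 4 — H = 0.4476 + j0.4972.
Step 5 — Magnitude: |H| = 0.669 (-3.5 dB); phase: φ = 48.0°.

|H| = 0.669 (-3.5 dB), φ = 48.0°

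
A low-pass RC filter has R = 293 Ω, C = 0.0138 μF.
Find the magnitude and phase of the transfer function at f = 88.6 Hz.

Step 1 — Angular frequency: ω = 2π·88.6 = 556.7 rad/s.
Step 2 — Transfer function: H(jω) = 1/(1 + jωRC).
Step 3 — Denominator: 1 + jωRC = 1 + j·556.7·293·1.38e-08 = 1 + j0.002251.
Step 4 — H = 1 - j0.002251.
Step 5 — Magnitude: |H| = 1 (-0.0 dB); phase: φ = -0.1°.

|H| = 1 (-0.0 dB), φ = -0.1°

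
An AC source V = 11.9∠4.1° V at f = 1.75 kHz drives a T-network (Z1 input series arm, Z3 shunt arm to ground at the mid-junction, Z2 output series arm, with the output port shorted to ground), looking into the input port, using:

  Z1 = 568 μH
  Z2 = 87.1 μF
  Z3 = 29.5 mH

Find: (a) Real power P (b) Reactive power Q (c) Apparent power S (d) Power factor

Step 1 — Angular frequency: ω = 2π·f = 2π·1750 = 1.1e+04 rad/s.
Step 2 — Component impedances:
  Z1: Z = jωL = j·1.1e+04·0.000568 = 0 + j6.245 Ω
  Z2: Z = 1/(jωC) = -j/(ω·C) = 0 - j1.044 Ω
  Z3: Z = jωL = j·1.1e+04·0.0295 = 0 + j324.4 Ω
Step 3 — With the output port shorted to ground, the output series arm Z2 runs from the junction to ground; the shunt arm Z3 also runs from the junction to ground. They appear in parallel: Z3 || Z2 = 0 - j1.048 Ω.
Step 4 — Series with input arm Z1: Z_in = Z1 + (Z3 || Z2) = 0 + j5.198 Ω = 5.198∠90.0° Ω.
Step 5 — Source phasor: V = 11.9∠4.1° V = 11.87 + j0.8508 V.
Step 6 — Current: I = V / Z = 0.1637 - j2.283 A = 2.289∠-85.9° A.
Step 7 — Complex power: S = V·I* = 0 + j27.24 VA.
Step 8 — Real power: P = Re(S) = 0 W.
Step 9 — Reactive power: Q = Im(S) = 27.24 VAR.
Step 10 — Apparent power: |S| = 27.24 VA.
Step 11 — Power factor: PF = P/|S| = 0 (lagging).

(a) P = 0 W  (b) Q = 27.24 VAR  (c) S = 27.24 VA  (d) PF = 0 (lagging)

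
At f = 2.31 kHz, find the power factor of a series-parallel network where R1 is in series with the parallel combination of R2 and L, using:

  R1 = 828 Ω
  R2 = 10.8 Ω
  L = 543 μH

Step 1 — Angular frequency: ω = 2π·f = 2π·2310 = 1.451e+04 rad/s.
Step 2 — Component impedances:
  R1: Z = R = 828 Ω
  R2: Z = R = 10.8 Ω
  L: Z = jωL = j·1.451e+04·0.000543 = 0 + j7.881 Ω
Step 3 — Parallel branch: R2 || L = 1/(1/R2 + 1/L) = 3.753 + j5.143 Ω.
Step 4 — Series with R1: Z_total = R1 + (R2 || L) = 831.8 + j5.143 Ω = 831.8∠0.4° Ω.
Step 5 — Power factor: PF = cos(φ) = Re(Z)/|Z| = 831.8/831.8 = 1.
Step 6 — Type: Im(Z) = 5.143 ⇒ lagging (phase φ = 0.4°).

PF = 1 (lagging, φ = 0.4°)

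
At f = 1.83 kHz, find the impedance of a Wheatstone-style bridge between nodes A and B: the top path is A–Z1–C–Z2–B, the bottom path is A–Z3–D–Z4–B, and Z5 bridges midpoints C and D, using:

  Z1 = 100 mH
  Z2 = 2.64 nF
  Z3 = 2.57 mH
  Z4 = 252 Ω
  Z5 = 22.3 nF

Step 1 — Angular frequency: ω = 2π·f = 2π·1830 = 1.15e+04 rad/s.
Step 2 — Component impedances:
  Z1: Z = jωL = j·1.15e+04·0.1 = 0 + j1150 Ω
  Z2: Z = 1/(jωC) = -j/(ω·C) = 0 - j3.294e+04 Ω
  Z3: Z = jωL = j·1.15e+04·0.00257 = 0 + j29.55 Ω
  Z4: Z = R = 252 Ω
  Z5: Z = 1/(jωC) = -j/(ω·C) = 0 - j3900 Ω
Step 3 — Bridge requires nodal analysis (the Z5 bridge couples midpoints C and D, so the two paths cannot be reduced to a simple series/parallel combination). Setting node B to ground and injecting 1 A at node A, the 3-node admittance system at A, C, D solves to V_A = Z_AB = 252.7 + j27.89 Ω = 254.2∠6.3° Ω.

Z = 252.7 + j27.89 Ω = 254.2∠6.3° Ω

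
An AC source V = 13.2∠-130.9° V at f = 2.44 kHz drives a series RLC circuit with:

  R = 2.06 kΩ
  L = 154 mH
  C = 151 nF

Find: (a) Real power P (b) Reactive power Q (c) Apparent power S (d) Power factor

Step 1 — Angular frequency: ω = 2π·f = 2π·2440 = 1.533e+04 rad/s.
Step 2 — Component impedances:
  R: Z = R = 2060 Ω
  L: Z = jωL = j·1.533e+04·0.154 = 0 + j2361 Ω
  C: Z = 1/(jωC) = -j/(ω·C) = 0 - j432 Ω
Step 3 — Series combination: Z_total = R + L + C = 2060 + j1929 Ω = 2822∠43.1° Ω.
Step 4 — Source phasor: V = 13.2∠-130.9° V = -8.643 - j9.977 V.
Step 5 — Current: I = V / Z = -0.004652 - j0.0004874 A = 0.004677∠-174.0° A.
Step 6 — Complex power: S = V·I* = 0.04507 + j0.0422 VA.
Step 7 — Real power: P = Re(S) = 0.04507 W.
Step 8 — Reactive power: Q = Im(S) = 0.0422 VAR.
Step 9 — Apparent power: |S| = 0.06174 VA.
Step 10 — Power factor: PF = P/|S| = 0.7299 (lagging).

(a) P = 0.04507 W  (b) Q = 0.0422 VAR  (c) S = 0.06174 VA  (d) PF = 0.7299 (lagging)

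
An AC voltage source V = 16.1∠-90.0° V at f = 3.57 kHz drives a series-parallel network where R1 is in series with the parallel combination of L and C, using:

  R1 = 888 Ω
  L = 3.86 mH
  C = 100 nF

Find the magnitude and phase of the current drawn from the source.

Step 1 — Angular frequency: ω = 2π·f = 2π·3570 = 2.243e+04 rad/s.
Step 2 — Component impedances:
  R1: Z = R = 888 Ω
  L: Z = jωL = j·2.243e+04·0.00386 = 0 + j86.58 Ω
  C: Z = 1/(jωC) = -j/(ω·C) = 0 - j445.8 Ω
Step 3 — Parallel branch: L || C = 1/(1/L + 1/C) = 0 + j107.5 Ω.
Step 4 — Series with R1: Z_total = R1 + (L || C) = 888 + j107.5 Ω = 894.5∠6.9° Ω.
Step 5 — Source phasor: V = 16.1∠-90.0° V = 0 - j16.1 V.
Step 6 — Ohm's law: I = V / Z_total = (0 - j16.1) / (888 + j107.5) = -0.002162 - j0.01787 A.
Step 7 — Convert to polar: |I| = 0.018 A, ∠I = -96.9°.

I = 0.018∠-96.9° A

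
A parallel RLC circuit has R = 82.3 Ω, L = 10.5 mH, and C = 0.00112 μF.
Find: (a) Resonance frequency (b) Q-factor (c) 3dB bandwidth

Step 1 — Resonance: ω₀ = 1/√(LC) = 1/√(0.0105·1.12e-09) = 2.916e+05 rad/s.
Step 2 — f₀ = ω₀/(2π) = 4.641e+04 Hz.
Step 3 — Parallel Q: Q = R/(ω₀L) = 82.3/(2.916e+05·0.0105) = 0.02688.
Step 4 — Bandwidth: Δω = ω₀/Q = 1.085e+07 rad/s; BW = Δω/(2π) = 1.727e+06 Hz.

(a) f₀ = 4.641e+04 Hz  (b) Q = 0.02688  (c) BW = 1.727e+06 Hz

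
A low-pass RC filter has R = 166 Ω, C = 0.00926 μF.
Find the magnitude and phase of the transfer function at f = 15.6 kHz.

Step 1 — Angular frequency: ω = 2π·1.56e+04 = 9.802e+04 rad/s.
Step 2 — Transfer function: H(jω) = 1/(1 + jωRC).
Step 3 — Denominator: 1 + jωRC = 1 + j·9.802e+04·166·9.26e-09 = 1 + j0.1507.
Step 4 — H = 0.9778 - j0.1473.
Step 5 — Magnitude: |H| = 0.9888 (-0.1 dB); phase: φ = -8.6°.

|H| = 0.9888 (-0.1 dB), φ = -8.6°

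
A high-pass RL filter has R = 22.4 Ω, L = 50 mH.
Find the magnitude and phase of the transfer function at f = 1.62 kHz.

Step 1 — Angular frequency: ω = 2π·1620 = 1.018e+04 rad/s.
Step 2 — Transfer function: H(jω) = jωL/(R + jωL).
Step 3 — Numerator jωL = j·508.9; denominator R + jωL = 22.4 + j508.9.
Step 4 — H = 0.9981 + j0.04393.
Step 5 — Magnitude: |H| = 0.999 (-0.0 dB); phase: φ = 2.5°.

|H| = 0.999 (-0.0 dB), φ = 2.5°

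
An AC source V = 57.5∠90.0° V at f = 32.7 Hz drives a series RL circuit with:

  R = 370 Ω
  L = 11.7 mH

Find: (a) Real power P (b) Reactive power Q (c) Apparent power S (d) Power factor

Step 1 — Angular frequency: ω = 2π·f = 2π·32.7 = 205.5 rad/s.
Step 2 — Component impedances:
  R: Z = R = 370 Ω
  L: Z = jωL = j·205.5·0.0117 = 0 + j2.404 Ω
Step 3 — Series combination: Z_total = R + L = 370 + j2.404 Ω = 370∠0.4° Ω.
Step 4 — Source phasor: V = 57.5∠90.0° V = 0 + j57.5 V.
Step 5 — Current: I = V / Z = 0.00101 + j0.1554 A = 0.1554∠89.6° A.
Step 6 — Complex power: S = V·I* = 8.935 + j0.05805 VA.
Step 7 — Real power: P = Re(S) = 8.935 W.
Step 8 — Reactive power: Q = Im(S) = 0.05805 VAR.
Step 9 — Apparent power: |S| = 8.936 VA.
Step 10 — Power factor: PF = P/|S| = 1 (lagging).

(a) P = 8.935 W  (b) Q = 0.05805 VAR  (c) S = 8.936 VA  (d) PF = 1 (lagging)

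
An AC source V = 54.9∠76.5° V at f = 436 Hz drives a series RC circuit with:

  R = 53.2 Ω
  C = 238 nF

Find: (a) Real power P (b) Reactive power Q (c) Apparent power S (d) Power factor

Step 1 — Angular frequency: ω = 2π·f = 2π·436 = 2739 rad/s.
Step 2 — Component impedances:
  R: Z = R = 53.2 Ω
  C: Z = 1/(jωC) = -j/(ω·C) = 0 - j1534 Ω
Step 3 — Series combination: Z_total = R + C = 53.2 - j1534 Ω = 1535∠-88.0° Ω.
Step 4 — Source phasor: V = 54.9∠76.5° V = 12.82 + j53.38 V.
Step 5 — Current: I = V / Z = -0.03447 + j0.009552 A = 0.03577∠164.5° A.
Step 6 — Complex power: S = V·I* = 0.06808 - j1.963 VA.
Step 7 — Real power: P = Re(S) = 0.06808 W.
Step 8 — Reactive power: Q = Im(S) = -1.963 VAR.
Step 9 — Apparent power: |S| = 1.964 VA.
Step 10 — Power factor: PF = P/|S| = 0.03467 (leading).

(a) P = 0.06808 W  (b) Q = -1.963 VAR  (c) S = 1.964 VA  (d) PF = 0.03467 (leading)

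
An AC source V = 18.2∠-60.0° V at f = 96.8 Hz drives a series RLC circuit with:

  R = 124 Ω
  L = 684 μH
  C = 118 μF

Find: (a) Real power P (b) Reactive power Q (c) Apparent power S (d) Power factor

Step 1 — Angular frequency: ω = 2π·f = 2π·96.8 = 608.2 rad/s.
Step 2 — Component impedances:
  R: Z = R = 124 Ω
  L: Z = jωL = j·608.2·0.000684 = 0 + j0.416 Ω
  C: Z = 1/(jωC) = -j/(ω·C) = 0 - j13.93 Ω
Step 3 — Series combination: Z_total = R + L + C = 124 - j13.52 Ω = 124.7∠-6.2° Ω.
Step 4 — Source phasor: V = 18.2∠-60.0° V = 9.1 - j15.76 V.
Step 5 — Current: I = V / Z = 0.08622 - j0.1177 A = 0.1459∠-53.8° A.
Step 6 — Complex power: S = V·I* = 2.64 - j0.2878 VA.
Step 7 — Real power: P = Re(S) = 2.64 W.
Step 8 — Reactive power: Q = Im(S) = -0.2878 VAR.
Step 9 — Apparent power: |S| = 2.656 VA.
Step 10 — Power factor: PF = P/|S| = 0.9941 (leading).

(a) P = 2.64 W  (b) Q = -0.2878 VAR  (c) S = 2.656 VA  (d) PF = 0.9941 (leading)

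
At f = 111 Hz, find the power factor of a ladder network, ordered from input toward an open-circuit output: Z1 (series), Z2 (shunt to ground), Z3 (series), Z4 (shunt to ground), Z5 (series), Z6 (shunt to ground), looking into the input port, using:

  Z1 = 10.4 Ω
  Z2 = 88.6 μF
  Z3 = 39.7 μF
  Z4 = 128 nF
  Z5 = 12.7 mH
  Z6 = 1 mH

Step 1 — Angular frequency: ω = 2π·f = 2π·111 = 697.4 rad/s.
Step 2 — Component impedances:
  Z1: Z = R = 10.4 Ω
  Z2: Z = 1/(jωC) = -j/(ω·C) = 0 - j16.18 Ω
  Z3: Z = 1/(jωC) = -j/(ω·C) = 0 - j36.12 Ω
  Z4: Z = 1/(jωC) = -j/(ω·C) = 0 - j1.12e+04 Ω
  Z5: Z = jωL = j·697.4·0.0127 = 0 + j8.857 Ω
  Z6: Z = jωL = j·697.4·0.001 = 0 + j0.6974 Ω
Step 3 — Ladder network (open output): work backward from the far end, alternating series and parallel combinations. Z_in = 10.4 - j10.06 Ω = 14.47∠-44.0° Ω.
Step 4 — Power factor: PF = cos(φ) = Re(Z)/|Z| = 10.4/14.466 = 0.7189.
Step 5 — Type: Im(Z) = -10.06 ⇒ leading (phase φ = -44.0°).

PF = 0.7189 (leading, φ = -44.0°)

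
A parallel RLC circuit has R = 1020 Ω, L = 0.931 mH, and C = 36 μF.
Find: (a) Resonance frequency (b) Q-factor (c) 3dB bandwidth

Step 1 — Resonance: ω₀ = 1/√(LC) = 1/√(0.000931·3.6e-05) = 5462 rad/s.
Step 2 — f₀ = ω₀/(2π) = 869.3 Hz.
Step 3 — Parallel Q: Q = R/(ω₀L) = 1020/(5462·0.000931) = 200.6.
Step 4 — Bandwidth: Δω = ω₀/Q = 27.23 rad/s; BW = Δω/(2π) = 4.334 Hz.

(a) f₀ = 869.3 Hz  (b) Q = 200.6  (c) BW = 4.334 Hz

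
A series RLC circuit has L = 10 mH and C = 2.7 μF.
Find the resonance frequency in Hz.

Step 1 — Resonance condition Im(Z)=0 gives ω₀ = 1/√(LC).
Step 2 — ω₀ = 1/√(0.01·2.7e-06) = 6086 rad/s.
Step 3 — f₀ = ω₀/(2π) = 968.6 Hz.

f₀ = 968.6 Hz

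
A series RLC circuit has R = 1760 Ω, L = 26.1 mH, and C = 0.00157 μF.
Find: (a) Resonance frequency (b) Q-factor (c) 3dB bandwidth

Step 1 — Resonance: ω₀ = 1/√(LC) = 1/√(0.0261·1.57e-09) = 1.562e+05 rad/s.
Step 2 — f₀ = ω₀/(2π) = 2.486e+04 Hz.
Step 3 — Series Q: Q = ω₀L/R = 1.562e+05·0.0261/1760 = 2.317.
Step 4 — Bandwidth: Δω = ω₀/Q = 6.743e+04 rad/s; BW = Δω/(2π) = 1.073e+04 Hz.

(a) f₀ = 2.486e+04 Hz  (b) Q = 2.317  (c) BW = 1.073e+04 Hz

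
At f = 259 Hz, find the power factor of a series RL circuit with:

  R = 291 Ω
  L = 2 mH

Step 1 — Angular frequency: ω = 2π·f = 2π·259 = 1627 rad/s.
Step 2 — Component impedances:
  R: Z = R = 291 Ω
  L: Z = jωL = j·1627·0.002 = 0 + j3.255 Ω
Step 3 — Series combination: Z_total = R + L = 291 + j3.255 Ω = 291∠0.6° Ω.
Step 4 — Power factor: PF = cos(φ) = Re(Z)/|Z| = 291/291.02 = 0.9999.
Step 5 — Type: Im(Z) = 3.255 ⇒ lagging (phase φ = 0.6°).

PF = 0.9999 (lagging, φ = 0.6°)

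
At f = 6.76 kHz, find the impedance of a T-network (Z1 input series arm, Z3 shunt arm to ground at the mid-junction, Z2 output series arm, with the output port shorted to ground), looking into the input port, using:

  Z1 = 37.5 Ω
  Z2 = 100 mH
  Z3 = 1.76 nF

Step 1 — Angular frequency: ω = 2π·f = 2π·6760 = 4.247e+04 rad/s.
Step 2 — Component impedances:
  Z1: Z = R = 37.5 Ω
  Z2: Z = jωL = j·4.247e+04·0.1 = 0 + j4247 Ω
  Z3: Z = 1/(jωC) = -j/(ω·C) = 0 - j1.338e+04 Ω
Step 3 — With the output port shorted to ground, the output series arm Z2 runs from the junction to ground; the shunt arm Z3 also runs from the junction to ground. They appear in parallel: Z3 || Z2 = 0 + j6223 Ω.
Step 4 — Series with input arm Z1: Z_in = Z1 + (Z3 || Z2) = 37.5 + j6223 Ω = 6224∠89.7° Ω.

Z = 37.5 + j6223 Ω = 6224∠89.7° Ω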